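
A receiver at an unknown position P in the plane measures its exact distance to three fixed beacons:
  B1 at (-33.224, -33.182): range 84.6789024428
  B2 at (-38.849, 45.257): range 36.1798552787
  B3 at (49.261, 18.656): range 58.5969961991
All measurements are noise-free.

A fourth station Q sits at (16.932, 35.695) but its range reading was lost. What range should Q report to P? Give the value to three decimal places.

eq1: (x + 33.224)² + (y + 33.182)² = 84.6789024428²
eq2: (x + 38.849)² + (y − 45.257)² = 36.1798552787²
eq3: (x − 49.261)² + (y − 18.656)² = 58.5969961991²
eq1−eq3, eq1−eq2 (x²,y² cancel):
  164.970·x + 103.676·y = 4306.721712
  -11.250·x + 156.878·y = 7214.096141
det = 164.970·156.878 − 103.676·-11.250 = 27046.518660
x = (4306.721712·156.878 − 103.676·7214.096141) / 27046.518660 = -2.673126
y = (164.970·7214.096141 − 4306.721712·-11.250) / 27046.518660 = 45.793696
|P − Q| = √((-2.673126 − 16.932)² + (45.793696 − 35.695)²) = 22.053222

22.053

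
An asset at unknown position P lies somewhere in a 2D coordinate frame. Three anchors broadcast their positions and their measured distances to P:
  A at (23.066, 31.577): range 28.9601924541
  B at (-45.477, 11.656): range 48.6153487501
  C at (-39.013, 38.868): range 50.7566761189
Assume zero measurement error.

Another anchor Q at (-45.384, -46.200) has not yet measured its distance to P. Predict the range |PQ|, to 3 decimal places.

eq1: (x − 23.066)² + (y − 31.577)² = 28.9601924541²
eq2: (x + 45.477)² + (y − 11.656)² = 48.6153487501²
eq3: (x + 39.013)² + (y − 38.868)² = 50.7566761189²
eq3−eq1, eq3−eq2 (x²,y² cancel):
  124.158·x − 14.582·y = 233.959116
  -12.928·x − 54.424·y = -615.927691
det = 124.158·-54.424 − -14.582·-12.928 = -6945.691088
x = (233.959116·-54.424 − -14.582·-615.927691) / -6945.691088 = 3.126319
y = (124.158·-615.927691 − 233.959116·-12.928) / -6945.691088 = 10.574574
|P − Q| = √((3.126319 − -45.384)² + (10.574574 − -46.200)²) = 74.676659

74.677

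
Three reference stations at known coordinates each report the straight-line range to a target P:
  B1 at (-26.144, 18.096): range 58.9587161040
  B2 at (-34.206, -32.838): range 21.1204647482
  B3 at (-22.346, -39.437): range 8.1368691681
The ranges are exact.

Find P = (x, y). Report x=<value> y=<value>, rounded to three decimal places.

eq1: (x + 26.144)² + (y − 18.096)² = 58.9587161040²
eq2: (x + 34.206)² + (y + 32.838)² = 21.1204647482²
eq3: (x + 22.346)² + (y + 39.437)² = 8.1368691681²
eq2−eq1, eq2−eq3 (x²,y² cancel):
  16.124·x + 101.868·y = -4267.466901
  23.720·x − 13.198·y = 186.101396
det = 16.124·-13.198 − 101.868·23.720 = -2629.113512
x = (-4267.466901·-13.198 − 101.868·186.101396) / -2629.113512 = -14.211730
y = (16.124·186.101396 − -4267.466901·23.720) / -2629.113512 = -39.642645

x=-14.212 y=-39.643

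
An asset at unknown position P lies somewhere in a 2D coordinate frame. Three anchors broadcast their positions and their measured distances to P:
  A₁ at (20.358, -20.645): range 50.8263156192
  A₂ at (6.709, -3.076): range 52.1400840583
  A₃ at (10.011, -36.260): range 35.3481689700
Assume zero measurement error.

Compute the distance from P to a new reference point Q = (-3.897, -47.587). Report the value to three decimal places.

eq1: (x − 20.358)² + (y + 20.645)² = 50.8263156192²
eq2: (x − 6.709)² + (y + 3.076)² = 52.1400840583²
eq3: (x − 10.011)² + (y + 36.260)² = 35.3481689700²
eq2−eq1, eq2−eq3 (x²,y² cancel):
  27.298·x − 35.138·y = 921.465738
  6.604·x − 66.368·y = 2829.630580
det = 27.298·-66.368 − -35.138·6.604 = -1579.662312
x = (921.465738·-66.368 − -35.138·2829.630580) / -1579.662312 = -24.227786
y = (27.298·2829.630580 − 921.465738·6.604) / -1579.662312 = -45.046271
|P − Q| = √((-24.227786 − -3.897)² + (-45.046271 − -47.587)²) = 20.488928

20.489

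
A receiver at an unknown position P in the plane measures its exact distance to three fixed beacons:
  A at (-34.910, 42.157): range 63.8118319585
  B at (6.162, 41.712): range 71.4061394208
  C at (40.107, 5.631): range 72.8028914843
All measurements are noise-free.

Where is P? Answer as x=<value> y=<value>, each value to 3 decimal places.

eq1: (x + 34.910)² + (y − 42.157)² = 63.8118319585²
eq2: (x − 6.162)² + (y − 41.712)² = 71.4061394208²
eq3: (x − 40.107)² + (y − 5.631)² = 72.8028914843²
eq1−eq2, eq1−eq3 (x²,y² cancel):
  82.144·x − 0.890·y = -2244.946410
  150.034·x − 73.052·y = -2583.952250
det = 82.144·-73.052 − -0.890·150.034 = -5867.253228
x = (-2244.946410·-73.052 − -0.890·-2583.952250) / -5867.253228 = -27.559422
y = (82.144·-2583.952250 − -2244.946410·150.034) / -5867.253228 = -21.230056

x=-27.559 y=-21.230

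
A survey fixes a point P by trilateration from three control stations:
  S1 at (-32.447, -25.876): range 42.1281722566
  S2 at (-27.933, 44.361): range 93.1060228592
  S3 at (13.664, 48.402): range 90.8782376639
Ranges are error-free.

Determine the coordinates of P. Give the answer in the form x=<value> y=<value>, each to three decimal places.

x=6.396 y=-42.185

eq1: (x + 32.447)² + (y + 25.876)² = 42.1281722566²
eq2: (x + 27.933)² + (y − 44.361)² = 93.1060228592²
eq3: (x − 13.664)² + (y − 48.402)² = 90.8782376639²
eq2−eq3, eq2−eq1 (x²,y² cancel):
  83.194·x + 8.082·y = 191.185102
  -9.028·x − 140.474·y = 5868.172970
det = 83.194·-140.474 − 8.082·-9.028 = -11613.629660
x = (191.185102·-140.474 − 8.082·5868.172970) / -11613.629660 = 6.396201
y = (83.194·5868.172970 − 191.185102·-9.028) / -11613.629660 = -42.185158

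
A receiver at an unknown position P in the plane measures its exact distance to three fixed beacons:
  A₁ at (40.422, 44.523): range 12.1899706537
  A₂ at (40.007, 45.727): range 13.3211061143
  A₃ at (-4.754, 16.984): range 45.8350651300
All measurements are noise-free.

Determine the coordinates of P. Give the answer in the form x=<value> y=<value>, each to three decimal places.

x=38.373 y=32.507

eq1: (x − 40.422)² + (y − 44.523)² = 12.1899706537²
eq2: (x − 40.007)² + (y − 45.727)² = 13.3211061143²
eq3: (x + 4.754)² + (y − 16.984)² = 45.8350651300²
eq2−eq3, eq2−eq1 (x²,y² cancel):
  -89.522·x − 57.486·y = -5303.863133
  0.830·x − 2.408·y = -46.426481
det = -89.522·-2.408 − -57.486·0.830 = 263.282356
x = (-5303.863133·-2.408 − -57.486·-46.426481) / 263.282356 = 38.372604
y = (-89.522·-46.426481 − -5303.863133·0.830) / 263.282356 = 32.506538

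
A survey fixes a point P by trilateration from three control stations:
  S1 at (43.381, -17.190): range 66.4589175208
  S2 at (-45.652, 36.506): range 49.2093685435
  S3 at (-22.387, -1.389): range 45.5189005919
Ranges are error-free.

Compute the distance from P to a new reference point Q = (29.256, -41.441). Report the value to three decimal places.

81.608

eq1: (x − 43.381)² + (y + 17.190)² = 66.4589175208²
eq2: (x + 45.652)² + (y − 36.506)² = 49.2093685435²
eq3: (x + 22.387)² + (y + 1.389)² = 45.5189005919²
eq1−eq2, eq1−eq3 (x²,y² cancel):
  -178.066·x + 107.392·y = 3234.611645
  -131.536·x + 31.602·y = 670.517236
det = -178.066·31.602 − 107.392·-131.536 = 8498.672380
x = (3234.611645·31.602 − 107.392·670.517236) / 8498.672380 = 3.554909
y = (-178.066·670.517236 − 3234.611645·-131.536) / 8498.672380 = 36.014043
|P − Q| = √((3.554909 − 29.256)² + (36.014043 − -41.441)²) = 81.607780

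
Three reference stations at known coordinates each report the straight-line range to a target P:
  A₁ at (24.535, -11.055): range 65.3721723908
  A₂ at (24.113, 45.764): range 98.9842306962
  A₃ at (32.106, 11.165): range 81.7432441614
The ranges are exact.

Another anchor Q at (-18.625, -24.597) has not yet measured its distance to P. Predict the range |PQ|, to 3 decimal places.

eq1: (x − 24.535)² + (y + 11.055)² = 65.3721723908²
eq2: (x − 24.113)² + (y − 45.764)² = 98.9842306962²
eq3: (x − 32.106)² + (y − 11.165)² = 81.7432441614²
eq3−eq2, eq3−eq1 (x²,y² cancel):
  -15.986·x + 69.198·y = -1595.591956
  -15.142·x − 44.440·y = 1977.163832
det = -15.986·-44.440 − 69.198·-15.142 = 1758.213956
x = (-1595.591956·-44.440 − 69.198·1977.163832) / 1758.213956 = -37.485584
y = (-15.986·1977.163832 − -1595.591956·-15.142) / 1758.213956 = -31.718207
|P − Q| = √((-37.485584 − -18.625)² + (-31.718207 − -24.597)²) = 20.160189

20.160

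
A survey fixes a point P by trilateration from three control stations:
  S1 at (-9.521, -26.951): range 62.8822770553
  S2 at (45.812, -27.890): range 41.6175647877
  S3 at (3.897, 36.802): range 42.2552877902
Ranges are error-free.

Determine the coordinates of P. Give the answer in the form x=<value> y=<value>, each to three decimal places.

eq1: (x + 9.521)² + (y + 26.951)² = 62.8822770553²
eq2: (x − 45.812)² + (y + 27.890)² = 41.6175647877²
eq3: (x − 3.897)² + (y − 36.802)² = 42.2552877902²
eq3−eq1, eq3−eq2 (x²,y² cancel):
  -26.836·x − 127.506·y = -2721.239392
  83.830·x − 129.384·y = 1560.505278
det = -26.836·-129.384 − -127.506·83.830 = 14160.977004
x = (-2721.239392·-129.384 − -127.506·1560.505278) / 14160.977004 = 38.913885
y = (-26.836·1560.505278 − -2721.239392·83.830) / 14160.977004 = 13.151902

x=38.914 y=13.152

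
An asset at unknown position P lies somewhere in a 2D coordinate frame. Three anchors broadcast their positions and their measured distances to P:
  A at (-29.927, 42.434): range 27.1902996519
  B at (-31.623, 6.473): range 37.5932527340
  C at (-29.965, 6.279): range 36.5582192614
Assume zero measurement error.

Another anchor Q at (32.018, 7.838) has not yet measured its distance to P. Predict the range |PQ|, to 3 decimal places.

eq1: (x + 29.927)² + (y − 42.434)² = 27.1902996519²
eq2: (x + 31.623)² + (y − 6.473)² = 37.5932527340²
eq3: (x + 29.965)² + (y − 6.279)² = 36.5582192614²
eq1−eq2, eq1−eq3 (x²,y² cancel):
  -3.392·x − 71.922·y = -2328.296083
  -0.076·x − 72.310·y = -2356.133619
det = -3.392·-72.310 − -71.922·-0.076 = 239.809448
x = (-2328.296083·-72.310 − -71.922·-2356.133619) / 239.809448 = -4.581773
y = (-3.392·-2356.133619 − -2328.296083·-0.076) / 239.809448 = 32.588602
|P − Q| = √((-4.581773 − 32.018)² + (32.588602 − 7.838)²) = 44.182980

44.183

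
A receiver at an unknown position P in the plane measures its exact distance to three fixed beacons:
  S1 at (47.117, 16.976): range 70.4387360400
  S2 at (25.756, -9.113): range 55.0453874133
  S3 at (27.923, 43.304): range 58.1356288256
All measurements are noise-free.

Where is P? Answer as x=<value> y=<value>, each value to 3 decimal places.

eq1: (x − 47.117)² + (y − 16.976)² = 70.4387360400²
eq2: (x − 25.756)² + (y + 9.113)² = 55.0453874133²
eq3: (x − 27.923)² + (y − 43.304)² = 58.1356288256²
eq3−eq2, eq3−eq1 (x²,y² cancel):
  -4.334·x − 104.834·y = -1558.755377
  38.388·x − 52.656·y = -1728.598276
det = -4.334·-52.656 − -104.834·38.388 = 4252.578696
x = (-1558.755377·-52.656 − -104.834·-1728.598276) / 4252.578696 = -23.312455
y = (-4.334·-1728.598276 − -1558.755377·38.388) / 4252.578696 = 15.832569

x=-23.312 y=15.833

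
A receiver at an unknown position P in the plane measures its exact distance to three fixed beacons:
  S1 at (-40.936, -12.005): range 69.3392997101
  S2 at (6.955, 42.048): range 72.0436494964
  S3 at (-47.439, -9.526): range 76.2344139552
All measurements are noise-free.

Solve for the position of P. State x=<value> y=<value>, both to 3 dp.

eq1: (x + 40.936)² + (y + 12.005)² = 69.3392997101²
eq2: (x − 6.955)² + (y − 42.048)² = 72.0436494964²
eq3: (x + 47.439)² + (y + 9.526)² = 76.2344139552²
eq2−eq1, eq2−eq3 (x²,y² cancel):
  -95.782·x − 108.106·y = 385.818740
  -108.788·x − 103.148·y = -96.601370
det = -95.782·-103.148 − -108.106·-108.788 = -1880.913792
x = (385.818740·-103.148 − -108.106·-96.601370) / -1880.913792 = 26.710219
y = (-95.782·-96.601370 − 385.818740·-108.788) / -1880.913792 = -27.234168

x=26.710 y=-27.234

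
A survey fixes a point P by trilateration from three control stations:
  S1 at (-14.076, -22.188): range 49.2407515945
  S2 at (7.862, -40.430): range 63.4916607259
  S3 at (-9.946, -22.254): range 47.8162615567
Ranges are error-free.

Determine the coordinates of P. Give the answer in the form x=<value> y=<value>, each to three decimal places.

eq1: (x + 14.076)² + (y + 22.188)² = 49.2407515945²
eq2: (x − 7.862)² + (y + 40.430)² = 63.4916607259²
eq3: (x + 9.946)² + (y + 22.254)² = 47.8162615567²
eq3−eq2, eq3−eq1 (x²,y² cancel):
  35.616·x − 36.352·y = -642.563600
  -8.260·x + 0.132·y = -41.979060
det = 35.616·0.132 − -36.352·-8.260 = -295.566208
x = (-642.563600·0.132 − -36.352·-41.979060) / -295.566208 = 5.450018
y = (35.616·-41.979060 − -642.563600·-8.260) / -295.566208 = 23.015830

x=5.450 y=23.016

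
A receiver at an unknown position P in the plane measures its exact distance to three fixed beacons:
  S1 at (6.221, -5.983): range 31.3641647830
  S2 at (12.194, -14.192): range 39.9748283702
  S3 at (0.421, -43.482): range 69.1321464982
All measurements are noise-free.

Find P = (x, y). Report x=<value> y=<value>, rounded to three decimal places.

x=6.531 y=25.380

eq1: (x − 6.221)² + (y + 5.983)² = 31.3641647830²
eq2: (x − 12.194)² + (y + 14.192)² = 39.9748283702²
eq3: (x − 0.421)² + (y + 43.482)² = 69.1321464982²
eq2−eq3, eq2−eq1 (x²,y² cancel):
  -23.546·x − 58.580·y = -1640.511711
  -11.946·x + 16.418·y = 338.666701
det = -23.546·16.418 − -58.580·-11.946 = -1086.374908
x = (-1640.511711·16.418 − -58.580·338.666701) / -1086.374908 = 6.530734
y = (-23.546·338.666701 − -1640.511711·-11.946) / -1086.374908 = 25.379635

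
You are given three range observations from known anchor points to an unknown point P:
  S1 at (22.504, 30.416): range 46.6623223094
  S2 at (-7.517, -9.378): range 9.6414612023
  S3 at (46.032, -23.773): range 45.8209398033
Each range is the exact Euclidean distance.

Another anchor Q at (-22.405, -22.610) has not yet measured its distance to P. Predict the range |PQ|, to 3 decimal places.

eq1: (x − 22.504)² + (y − 30.416)² = 46.6623223094²
eq2: (x + 7.517)² + (y + 9.378)² = 9.6414612023²
eq3: (x − 46.032)² + (y + 23.773)² = 45.8209398033²
eq3−eq2, eq3−eq1 (x²,y² cancel):
  -107.098·x + 28.790·y = -533.047630
  -47.056·x + 108.378·y = -1330.351280
det = -107.098·108.378 − 28.790·-47.056 = -10252.324804
x = (-533.047630·108.378 − 28.790·-1330.351280) / -10252.324804 = 1.899064
y = (-107.098·-1330.351280 − -533.047630·-47.056) / -10252.324804 = -11.450561
|P − Q| = √((1.899064 − -22.405)² + (-11.450561 − -22.610)²) = 26.743609

26.744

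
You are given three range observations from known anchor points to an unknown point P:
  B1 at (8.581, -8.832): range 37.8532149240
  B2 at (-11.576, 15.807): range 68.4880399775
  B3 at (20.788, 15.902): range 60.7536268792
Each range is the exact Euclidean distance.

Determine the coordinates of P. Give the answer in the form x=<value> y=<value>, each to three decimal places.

eq1: (x − 8.581)² + (y + 8.832)² = 37.8532149240²
eq2: (x + 11.576)² + (y − 15.807)² = 68.4880399775²
eq3: (x − 20.788)² + (y − 15.902)² = 60.7536268792²
eq2−eq1, eq2−eq3 (x²,y² cancel):
  40.314·x − 49.278·y = 3025.518500
  64.728·x + 0.190·y = 1300.757964
det = 40.314·0.190 − -49.278·64.728 = 3197.326044
x = (3025.518500·0.190 − -49.278·1300.757964) / 3197.326044 = 20.227402
y = (40.314·1300.757964 − 3025.518500·64.728) / 3197.326044 = -44.849040

x=20.227 y=-44.849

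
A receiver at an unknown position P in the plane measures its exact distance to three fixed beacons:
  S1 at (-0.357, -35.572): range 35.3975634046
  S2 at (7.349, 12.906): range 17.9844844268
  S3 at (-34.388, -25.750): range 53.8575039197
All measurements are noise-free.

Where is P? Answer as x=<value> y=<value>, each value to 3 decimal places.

eq1: (x + 0.357)² + (y + 35.572)² = 35.3975634046²
eq2: (x − 7.349)² + (y − 12.906)² = 17.9844844268²
eq3: (x + 34.388)² + (y + 25.750)² = 53.8575039197²
eq3−eq2, eq3−eq1 (x²,y² cancel):
  83.474·x + 77.312·y = 952.164641
  68.062·x − 19.644·y = 1067.540822
det = 83.474·-19.644 − 77.312·68.062 = -6901.772600
x = (952.164641·-19.644 − 77.312·1067.540822) / -6901.772600 = 14.668411
y = (83.474·1067.540822 − 952.164641·68.062) / -6901.772600 = -3.521657

x=14.668 y=-3.522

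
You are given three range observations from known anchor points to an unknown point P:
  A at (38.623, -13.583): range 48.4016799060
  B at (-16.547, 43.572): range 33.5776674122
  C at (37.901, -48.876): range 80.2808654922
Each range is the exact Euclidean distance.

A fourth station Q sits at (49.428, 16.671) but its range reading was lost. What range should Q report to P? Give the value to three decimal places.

eq1: (x − 38.623)² + (y + 13.583)² = 48.4016799060²
eq2: (x + 16.547)² + (y − 43.572)² = 33.5776674122²
eq3: (x − 37.901)² + (y + 48.876)² = 80.2808654922²
eq2−eq3, eq2−eq1 (x²,y² cancel):
  108.896·x − 184.896·y = -3664.530831
  110.340·x − 114.310·y = -1711.351244
det = 108.896·-114.310 − -184.896·110.340 = 7953.522880
x = (-3664.530831·-114.310 − -184.896·-1711.351244) / 7953.522880 = 12.883664
y = (108.896·-1711.351244 − -3664.530831·110.340) / 7953.522880 = 27.407355
|P − Q| = √((12.883664 − 49.428)² + (27.407355 − 16.671)²) = 38.088814

38.089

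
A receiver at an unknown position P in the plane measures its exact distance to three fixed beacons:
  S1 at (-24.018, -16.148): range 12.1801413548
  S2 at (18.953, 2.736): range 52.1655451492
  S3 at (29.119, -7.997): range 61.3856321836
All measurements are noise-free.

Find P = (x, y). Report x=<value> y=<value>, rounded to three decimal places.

x=-32.261 y=-7.181

eq1: (x + 24.018)² + (y + 16.148)² = 12.1801413548²
eq2: (x − 18.953)² + (y − 2.736)² = 52.1655451492²
eq3: (x − 29.119)² + (y + 7.997)² = 61.3856321836²
eq3−eq1, eq3−eq2 (x²,y² cancel):
  -106.274·x − 16.302·y = 3545.594053
  -20.332·x + 21.466·y = 501.785473
det = -106.274·21.466 − -16.302·-20.332 = -2612.729948
x = (3545.594053·21.466 − -16.302·501.785473) / -2612.729948 = -32.261210
y = (-106.274·501.785473 − 3545.594053·-20.332) / -2612.729948 = -7.181098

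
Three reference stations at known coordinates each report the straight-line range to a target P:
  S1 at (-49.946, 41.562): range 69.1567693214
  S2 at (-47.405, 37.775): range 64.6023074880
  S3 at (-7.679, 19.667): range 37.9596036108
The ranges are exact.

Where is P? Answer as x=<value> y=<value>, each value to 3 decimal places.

x=-14.313 y=-17.708

eq1: (x + 49.946)² + (y − 41.562)² = 69.1567693214²
eq2: (x + 47.405)² + (y − 37.775)² = 64.6023074880²
eq3: (x + 7.679)² + (y − 19.667)² = 37.9596036108²
eq2−eq3, eq2−eq1 (x²,y² cancel):
  79.452·x − 36.216·y = -495.900094
  -5.082·x + 7.574·y = -61.382500
det = 79.452·7.574 − -36.216·-5.082 = 417.719736
x = (-495.900094·7.574 − -36.216·-61.382500) / 417.719736 = -14.313367
y = (79.452·-61.382500 − -495.900094·-5.082) / 417.719736 = -17.708349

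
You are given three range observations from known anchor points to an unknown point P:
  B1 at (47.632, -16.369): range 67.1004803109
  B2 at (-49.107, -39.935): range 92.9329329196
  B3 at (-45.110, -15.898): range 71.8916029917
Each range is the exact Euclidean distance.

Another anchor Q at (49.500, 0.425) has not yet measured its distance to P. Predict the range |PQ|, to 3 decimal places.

eq1: (x − 47.632)² + (y + 16.369)² = 67.1004803109²
eq2: (x + 49.107)² + (y + 39.935)² = 92.9329329196²
eq3: (x + 45.110)² + (y + 15.898)² = 71.8916029917²
eq1−eq2, eq1−eq3 (x²,y² cancel):
  -193.478·x − 47.132·y = -2664.505474
  -185.484·x + 0.942·y = -915.021204
det = -193.478·0.942 − -47.132·-185.484 = -8924.488164
x = (-2664.505474·0.942 − -47.132·-915.021204) / -8924.488164 = 5.113654
y = (-193.478·-915.021204 − -2664.505474·-185.484) / -8924.488164 = 35.541160
|P − Q| = √((5.113654 − 49.500)² + (35.541160 − 0.425)²) = 56.597636

56.598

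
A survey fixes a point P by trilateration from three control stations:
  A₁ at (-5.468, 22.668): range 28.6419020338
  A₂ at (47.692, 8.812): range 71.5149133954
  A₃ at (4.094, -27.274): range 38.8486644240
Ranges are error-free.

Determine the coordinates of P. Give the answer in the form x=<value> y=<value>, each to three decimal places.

eq1: (x + 5.468)² + (y − 22.668)² = 28.6419020338²
eq2: (x − 47.692)² + (y − 8.812)² = 71.5149133954²
eq3: (x − 4.094)² + (y + 27.274)² = 38.8486644240²
eq3−eq2, eq3−eq1 (x²,y² cancel):
  87.196·x + 72.172·y = -2013.617814
  -19.124·x + 99.884·y = 471.965511
det = 87.196·99.884 − 72.172·-19.124 = 10089.702592
x = (-2013.617814·99.884 − 72.172·471.965511) / 10089.702592 = -23.309993
y = (87.196·471.965511 − -2013.617814·-19.124) / 10089.702592 = 0.262156

x=-23.310 y=0.262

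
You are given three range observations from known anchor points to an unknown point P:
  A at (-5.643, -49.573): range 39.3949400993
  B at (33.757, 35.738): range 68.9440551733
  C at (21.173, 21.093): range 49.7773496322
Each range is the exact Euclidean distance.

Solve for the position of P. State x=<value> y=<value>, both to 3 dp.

eq1: (x + 5.643)² + (y + 49.573)² = 39.3949400993²
eq2: (x − 33.757)² + (y − 35.738)² = 68.9440551733²
eq3: (x − 21.173)² + (y − 21.093)² = 49.7773496322²
eq3−eq1, eq3−eq2 (x²,y² cancel):
  -53.632·x − 141.332·y = 2521.938431
  25.168·x + 29.290·y = -751.969092
det = -53.632·29.290 − -141.332·25.168 = 1986.162496
x = (2521.938431·29.290 − -141.332·-751.969092) / 1986.162496 = -16.317758
y = (-53.632·-751.969092 − 2521.938431·25.168) / 1986.162496 = -11.651887

x=-16.318 y=-11.652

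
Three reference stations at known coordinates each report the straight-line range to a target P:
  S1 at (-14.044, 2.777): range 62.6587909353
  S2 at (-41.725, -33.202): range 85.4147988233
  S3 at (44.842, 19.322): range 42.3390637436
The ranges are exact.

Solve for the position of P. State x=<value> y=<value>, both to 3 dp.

x=43.076 y=-22.980

eq1: (x + 14.044)² + (y − 2.777)² = 62.6587909353²
eq2: (x + 41.725)² + (y + 33.202)² = 85.4147988233²
eq3: (x − 44.842)² + (y − 19.322)² = 42.3390637436²
eq3−eq1, eq3−eq2 (x²,y² cancel):
  -117.772·x − 33.090·y = -4312.726746
  -173.134·x − 105.048·y = -5043.887758
det = -117.772·-105.048 − -33.090·-173.134 = 6642.708996
x = (-4312.726746·-105.048 − -33.090·-5043.887758) / 6642.708996 = 43.075961
y = (-117.772·-5043.887758 − -4312.726746·-173.134) / 6642.708996 = -22.980215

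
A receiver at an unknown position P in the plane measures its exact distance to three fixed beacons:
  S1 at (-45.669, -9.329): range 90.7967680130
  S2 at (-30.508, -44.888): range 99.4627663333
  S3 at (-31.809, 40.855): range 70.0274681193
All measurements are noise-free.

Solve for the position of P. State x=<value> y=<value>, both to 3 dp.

eq1: (x + 45.669)² + (y + 9.329)² = 90.7967680130²
eq2: (x + 30.508)² + (y + 44.888)² = 99.4627663333²
eq3: (x + 31.809)² + (y − 40.855)² = 70.0274681193²
eq1−eq3, eq1−eq2 (x²,y² cancel):
  27.720·x + 100.368·y = 3848.462494
  30.322·x − 71.118·y = -875.805999
det = 27.720·-71.118 − 100.368·30.322 = -5014.749456
x = (3848.462494·-71.118 − 100.368·-875.805999) / -5014.749456 = 37.049121
y = (27.720·-875.805999 − 3848.462494·30.322) / -5014.749456 = 28.111160

x=37.049 y=28.111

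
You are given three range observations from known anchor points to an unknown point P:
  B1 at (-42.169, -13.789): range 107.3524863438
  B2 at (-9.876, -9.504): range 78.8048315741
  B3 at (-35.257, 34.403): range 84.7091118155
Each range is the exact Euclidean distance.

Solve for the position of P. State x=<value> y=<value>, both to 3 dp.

eq1: (x + 42.169)² + (y + 13.789)² = 107.3524863438²
eq2: (x + 9.876)² + (y + 9.504)² = 78.8048315741²
eq3: (x + 35.257)² + (y − 34.403)² = 84.7091118155²
eq1−eq2, eq1−eq3 (x²,y² cancel):
  64.586·x + 8.570·y = 3533.855155
  13.824·x + 96.384·y = 4807.184076
det = 64.586·96.384 − 8.570·13.824 = 6106.585344
x = (3533.855155·96.384 − 8.570·4807.184076) / 6106.585344 = 49.030597
y = (64.586·4807.184076 − 3533.855155·13.824) / 6106.585344 = 42.843056

x=49.031 y=42.843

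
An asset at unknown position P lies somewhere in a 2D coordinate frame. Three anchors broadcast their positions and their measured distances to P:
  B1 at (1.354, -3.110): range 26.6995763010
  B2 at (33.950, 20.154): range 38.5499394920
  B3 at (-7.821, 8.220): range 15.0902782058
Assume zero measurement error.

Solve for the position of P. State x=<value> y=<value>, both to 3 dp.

x=-4.499 y=22.940

eq1: (x − 1.354)² + (y + 3.110)² = 26.6995763010²
eq2: (x − 33.950)² + (y − 20.154)² = 38.5499394920²
eq3: (x + 7.821)² + (y − 8.220)² = 15.0902782058²
eq3−eq1, eq3−eq2 (x²,y² cancel):
  18.350·x − 22.660·y = -602.381903
  83.542·x + 23.868·y = 171.668436
det = 18.350·23.868 − -22.660·83.542 = 2331.039520
x = (-602.381903·23.868 − -22.660·171.668436) / 2331.039520 = -4.499128
y = (18.350·171.668436 − -602.381903·83.542) / 2331.039520 = 22.940111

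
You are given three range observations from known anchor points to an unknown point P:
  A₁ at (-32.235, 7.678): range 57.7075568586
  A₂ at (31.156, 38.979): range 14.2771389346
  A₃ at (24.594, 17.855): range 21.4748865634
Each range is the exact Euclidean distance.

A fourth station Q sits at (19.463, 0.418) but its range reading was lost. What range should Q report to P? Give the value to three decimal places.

eq1: (x + 32.235)² + (y − 7.678)² = 57.7075568586²
eq2: (x − 31.156)² + (y − 38.979)² = 14.2771389346²
eq3: (x − 24.594)² + (y − 17.855)² = 21.4748865634²
eq2−eq1, eq2−eq3 (x²,y² cancel):
  -126.782·x − 62.602·y = -4518.337290
  -13.124·x − 42.248·y = -1823.726973
det = -126.782·-42.248 − -62.602·-13.124 = 4534.697288
x = (-4518.337290·-42.248 − -62.602·-1823.726973) / 4534.697288 = 16.918827
y = (-126.782·-1823.726973 − -4518.337290·-13.124) / 4534.697288 = 37.911482
|P − Q| = √((16.918827 − 19.463)² + (37.911482 − 0.418)²) = 37.579702

37.580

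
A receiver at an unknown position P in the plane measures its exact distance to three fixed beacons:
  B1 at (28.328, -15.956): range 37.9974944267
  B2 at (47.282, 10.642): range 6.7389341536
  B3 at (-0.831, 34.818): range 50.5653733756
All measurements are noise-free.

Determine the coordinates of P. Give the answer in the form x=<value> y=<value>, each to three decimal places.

x=46.621 y=17.348

eq1: (x − 28.328)² + (y + 15.956)² = 37.9974944267²
eq2: (x − 47.282)² + (y − 10.642)² = 6.7389341536²
eq3: (x + 0.831)² + (y − 34.818)² = 50.5653733756²
eq2−eq3, eq2−eq1 (x²,y² cancel):
  -96.226·x + 48.352·y = -3647.299754
  -37.908·x − 53.196·y = -2690.166517
det = -96.226·-53.196 − 48.352·-37.908 = 6951.765912
x = (-3647.299754·-53.196 − 48.352·-2690.166517) / 6951.765912 = 46.620771
y = (-96.226·-2690.166517 − -3647.299754·-37.908) / 6951.765912 = 17.348416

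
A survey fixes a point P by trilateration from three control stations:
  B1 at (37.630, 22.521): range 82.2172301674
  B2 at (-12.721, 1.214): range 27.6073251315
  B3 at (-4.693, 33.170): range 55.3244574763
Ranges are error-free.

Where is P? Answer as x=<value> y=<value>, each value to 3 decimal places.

x=-37.161 y=-11.625

eq1: (x − 37.630)² + (y − 22.521)² = 82.2172301674²
eq2: (x + 12.721)² + (y − 1.214)² = 27.6073251315²
eq3: (x + 4.693)² + (y − 33.170)² = 55.3244574763²
eq3−eq1, eq3−eq2 (x²,y² cancel):
  84.646·x − 21.298·y = -2897.938149
  -16.056·x − 63.912·y = 1339.655682
det = 84.646·-63.912 − -21.298·-16.056 = -5751.855840
x = (-2897.938149·-63.912 − -21.298·1339.655682) / -5751.855840 = -37.161051
y = (84.646·1339.655682 − -2897.938149·-16.056) / -5751.855840 = -11.625326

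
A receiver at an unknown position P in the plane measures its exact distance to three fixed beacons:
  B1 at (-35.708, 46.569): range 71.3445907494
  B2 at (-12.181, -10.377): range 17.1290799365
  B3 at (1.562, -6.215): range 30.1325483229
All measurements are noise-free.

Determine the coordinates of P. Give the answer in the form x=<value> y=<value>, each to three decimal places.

x=-23.022 y=-23.639

eq1: (x + 35.708)² + (y − 46.569)² = 71.3445907494²
eq2: (x + 12.181)² + (y + 10.377)² = 17.1290799365²
eq3: (x − 1.562)² + (y + 6.215)² = 30.1325483229²
eq2−eq3, eq2−eq1 (x²,y² cancel):
  27.486·x + 8.324·y = -829.557910
  -47.054·x + 113.892·y = -1608.971115
det = 27.486·113.892 − 8.324·-47.054 = 3522.113008
x = (-829.557910·113.892 − 8.324·-1608.971115) / 3522.113008 = -23.022241
y = (27.486·-1608.971115 − -829.557910·-47.054) / 3522.113008 = -23.638707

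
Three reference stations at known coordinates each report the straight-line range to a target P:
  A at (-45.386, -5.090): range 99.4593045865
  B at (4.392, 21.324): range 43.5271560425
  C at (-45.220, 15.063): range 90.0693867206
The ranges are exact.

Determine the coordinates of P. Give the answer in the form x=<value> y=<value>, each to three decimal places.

x=38.433 y=48.450

eq1: (x + 45.386)² + (y + 5.090)² = 99.4593045865²
eq2: (x − 4.392)² + (y − 21.324)² = 43.5271560425²
eq3: (x + 45.220)² + (y − 15.063)² = 90.0693867206²
eq3−eq2, eq3−eq1 (x²,y² cancel):
  99.224·x + 12.522·y = 4420.141382
  -0.332·x − 40.306·y = -1965.604118
det = 99.224·-40.306 − 12.522·-0.332 = -3995.165240
x = (4420.141382·-40.306 − 12.522·-1965.604118) / -3995.165240 = 38.432684
y = (99.224·-1965.604118 − 4420.141382·-0.332) / -3995.165240 = 48.450466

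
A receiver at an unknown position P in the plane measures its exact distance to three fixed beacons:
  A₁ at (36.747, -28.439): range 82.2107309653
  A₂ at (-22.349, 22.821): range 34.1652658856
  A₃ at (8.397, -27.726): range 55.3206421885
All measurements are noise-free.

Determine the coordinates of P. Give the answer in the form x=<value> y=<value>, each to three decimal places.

x=-42.074 y=-5.075

eq1: (x − 36.747)² + (y + 28.439)² = 82.2107309653²
eq2: (x + 22.349)² + (y − 22.821)² = 34.1652658856²
eq3: (x − 8.397)² + (y + 27.726)² = 55.3206421885²
eq3−eq2, eq3−eq1 (x²,y² cancel):
  -61.492·x + 101.094·y = 2074.143216
  56.700·x − 1.426·y = -2378.352789
det = -61.492·-1.426 − 101.094·56.700 = -5644.342208
x = (2074.143216·-1.426 − 101.094·-2378.352789) / -5644.342208 = -42.073896
y = (-61.492·-2378.352789 − 2074.143216·56.700) / -5644.342208 = -5.075126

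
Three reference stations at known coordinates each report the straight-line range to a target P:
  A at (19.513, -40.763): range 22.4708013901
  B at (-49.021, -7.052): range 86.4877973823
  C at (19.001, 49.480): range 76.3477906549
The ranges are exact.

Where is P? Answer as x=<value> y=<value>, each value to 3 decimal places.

x=35.574 y=-25.047

eq1: (x − 19.513)² + (y + 40.763)² = 22.4708013901²
eq2: (x + 49.021)² + (y + 7.052)² = 86.4877973823²
eq3: (x − 19.001)² + (y − 49.480)² = 76.3477906549²
eq2−eq3, eq2−eq1 (x²,y² cancel):
  136.044·x + 113.064·y = 2007.673214
  137.068·x − 67.422·y = 6564.792374
det = 136.044·-67.422 − 113.064·137.068 = -24669.814920
x = (2007.673214·-67.422 − 113.064·6564.792374) / -24669.814920 = 35.573961
y = (136.044·6564.792374 − 2007.673214·137.068) / -24669.814920 = -25.047325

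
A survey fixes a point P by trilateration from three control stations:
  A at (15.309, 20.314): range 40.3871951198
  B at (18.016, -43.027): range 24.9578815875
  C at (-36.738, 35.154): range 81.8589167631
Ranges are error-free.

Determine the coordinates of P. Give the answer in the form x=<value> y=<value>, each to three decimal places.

x=24.672 y=-18.973

eq1: (x − 15.309)² + (y − 20.314)² = 40.3871951198²
eq2: (x − 18.016)² + (y + 43.027)² = 24.9578815875²
eq3: (x + 36.738)² + (y − 35.154)² = 81.8589167631²
eq1−eq2, eq1−eq3 (x²,y² cancel):
  5.414·x − 126.682·y = 2537.104584
  -104.094·x + 29.680·y = -3131.296441
det = 5.414·29.680 − -126.682·-104.094 = -13026.148588
x = (2537.104584·29.680 − -126.682·-3131.296441) / -13026.148588 = 24.671731
y = (5.414·-3131.296441 − 2537.104584·-104.094) / -13026.148588 = -18.972955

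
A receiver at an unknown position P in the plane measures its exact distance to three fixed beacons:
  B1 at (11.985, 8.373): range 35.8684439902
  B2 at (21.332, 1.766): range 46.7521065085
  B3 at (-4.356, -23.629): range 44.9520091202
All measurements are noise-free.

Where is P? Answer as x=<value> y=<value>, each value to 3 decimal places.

x=-22.730 y=17.396

eq1: (x − 11.985)² + (y − 8.373)² = 35.8684439902²
eq2: (x − 21.332)² + (y − 1.766)² = 46.7521065085²
eq3: (x + 4.356)² + (y + 23.629)² = 44.9520091202²
eq3−eq2, eq3−eq1 (x²,y² cancel):
  51.376·x + 50.790·y = -284.207736
  32.682·x + 64.004·y = 370.580827
det = 51.376·64.004 − 50.790·32.682 = 1628.350724
x = (-284.207736·64.004 − 50.790·370.580827) / 1628.350724 = -22.729890
y = (51.376·370.580827 − -284.207736·32.682) / 1628.350724 = 17.396398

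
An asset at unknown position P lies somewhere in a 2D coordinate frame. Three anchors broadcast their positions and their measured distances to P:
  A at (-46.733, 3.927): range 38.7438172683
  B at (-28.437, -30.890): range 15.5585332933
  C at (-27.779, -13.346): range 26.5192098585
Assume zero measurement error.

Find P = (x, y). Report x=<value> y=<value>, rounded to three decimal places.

x=-43.526 y=-34.684

eq1: (x + 46.733)² + (y − 3.927)² = 38.7438172683²
eq2: (x + 28.437)² + (y + 30.890)² = 15.5585332933²
eq3: (x + 27.779)² + (y + 13.346)² = 26.5192098585²
eq3−eq2, eq3−eq1 (x²,y² cancel):
  -1.316·x − 35.088·y = 1274.267045
  -37.908·x + 34.546·y = 451.791176
det = -1.316·34.546 − -35.088·-37.908 = -1375.578440
x = (1274.267045·34.546 − -35.088·451.791176) / -1375.578440 = -43.525892
y = (-1.316·451.791176 − 1274.267045·-37.908) / -1375.578440 = -34.683851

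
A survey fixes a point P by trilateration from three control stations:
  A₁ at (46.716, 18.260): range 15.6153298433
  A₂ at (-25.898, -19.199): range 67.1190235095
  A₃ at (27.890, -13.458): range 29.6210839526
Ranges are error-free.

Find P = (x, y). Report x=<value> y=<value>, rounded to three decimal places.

eq1: (x − 46.716)² + (y − 18.260)² = 15.6153298433²
eq2: (x + 25.898)² + (y + 19.199)² = 67.1190235095²
eq3: (x − 27.890)² + (y + 13.458)² = 29.6210839526²
eq3−eq2, eq3−eq1 (x²,y² cancel):
  -107.576·x − 11.482·y = -3547.216561
  37.652·x + 63.436·y = 2190.412480
det = -107.576·63.436 − -11.482·37.652 = -6391.870872
x = (-3547.216561·63.436 − -11.482·2190.412480) / -6391.870872 = 31.269548
y = (-107.576·2190.412480 − -3547.216561·37.652) / -6391.870872 = 15.969662

x=31.270 y=15.970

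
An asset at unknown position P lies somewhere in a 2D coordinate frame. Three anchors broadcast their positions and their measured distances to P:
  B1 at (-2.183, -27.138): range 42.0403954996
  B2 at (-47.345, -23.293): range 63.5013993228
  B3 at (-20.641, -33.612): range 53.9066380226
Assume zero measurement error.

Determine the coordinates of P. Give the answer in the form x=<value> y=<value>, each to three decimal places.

eq1: (x + 2.183)² + (y + 27.138)² = 42.0403954996²
eq2: (x + 47.345)² + (y + 23.293)² = 63.5013993228²
eq3: (x + 20.641)² + (y + 33.612)² = 53.9066380226²
eq2−eq3, eq2−eq1 (x²,y² cancel):
  53.408·x − 20.638·y = -101.793356
  90.324·x − 7.690·y = 222.156521
det = 53.408·-7.690 − -20.638·90.324 = 1453.399192
x = (-101.793356·-7.690 − -20.638·222.156521) / 1453.399192 = 3.693175
y = (53.408·222.156521 − -101.793356·90.324) / 1453.399192 = 14.489700

x=3.693 y=14.490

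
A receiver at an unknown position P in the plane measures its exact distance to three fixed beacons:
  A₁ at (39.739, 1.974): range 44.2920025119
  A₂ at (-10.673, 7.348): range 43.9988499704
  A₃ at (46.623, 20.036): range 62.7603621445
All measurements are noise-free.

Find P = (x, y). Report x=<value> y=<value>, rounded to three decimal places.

x=10.448 y=-31.250

eq1: (x − 39.739)² + (y − 1.974)² = 44.2920025119²
eq2: (x + 10.673)² + (y − 7.348)² = 43.9988499704²
eq3: (x − 46.623)² + (y − 20.036)² = 62.7603621445²
eq1−eq2, eq1−eq3 (x²,y² cancel):
  -100.824·x + 10.748·y = -1389.296076
  13.768·x + 36.124·y = -985.020942
det = -100.824·36.124 − 10.748·13.768 = -3790.144640
x = (-1389.296076·36.124 − 10.748·-985.020942) / -3790.144640 = 10.448131
y = (-100.824·-985.020942 − -1389.296076·13.768) / -3790.144640 = -31.249884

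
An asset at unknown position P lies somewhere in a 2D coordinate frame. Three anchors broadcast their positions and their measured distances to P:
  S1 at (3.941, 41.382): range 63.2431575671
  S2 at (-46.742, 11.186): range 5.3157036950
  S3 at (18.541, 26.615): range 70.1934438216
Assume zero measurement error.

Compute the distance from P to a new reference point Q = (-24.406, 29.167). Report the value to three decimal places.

33.366

eq1: (x − 3.941)² + (y − 41.382)² = 63.2431575671²
eq2: (x + 46.742)² + (y − 11.186)² = 5.3157036950²
eq3: (x − 18.541)² + (y − 26.615)² = 70.1934438216²
eq3−eq2, eq3−eq1 (x²,y² cancel):
  -130.566·x − 30.858·y = 6156.677104
  -29.200·x + 29.534·y = 1603.297075
det = -130.566·29.534 − -30.858·-29.200 = -4757.189844
x = (6156.677104·29.534 − -30.858·1603.297075) / -4757.189844 = -48.622370
y = (-130.566·1603.297075 − 6156.677104·-29.200) / -4757.189844 = 6.213987
|P − Q| = √((-48.622370 − -24.406)² + (6.213987 − 29.167)²) = 33.365752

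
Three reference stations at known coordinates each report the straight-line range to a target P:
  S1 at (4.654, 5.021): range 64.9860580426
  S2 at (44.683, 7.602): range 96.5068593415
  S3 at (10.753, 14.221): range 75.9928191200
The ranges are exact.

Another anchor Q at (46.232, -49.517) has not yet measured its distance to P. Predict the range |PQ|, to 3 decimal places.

81.845

eq1: (x − 4.654)² + (y − 5.021)² = 64.9860580426²
eq2: (x − 44.683)² + (y − 7.602)² = 96.5068593415²
eq3: (x − 10.753)² + (y − 14.221)² = 75.9928191200²
eq3−eq2, eq3−eq1 (x²,y² cancel):
  67.860·x − 13.238·y = -1802.168299
  -12.198·x − 18.400·y = 1280.727125
det = 67.860·-18.400 − -13.238·-12.198 = -1410.101124
x = (-1802.168299·-18.400 − -13.238·1280.727125) / -1410.101124 = -35.539410
y = (67.860·1280.727125 − -1802.168299·-12.198) / -1410.101124 = -46.044424
|P − Q| = √((-35.539410 − 46.232)² + (-46.044424 − -49.517)²) = 81.845112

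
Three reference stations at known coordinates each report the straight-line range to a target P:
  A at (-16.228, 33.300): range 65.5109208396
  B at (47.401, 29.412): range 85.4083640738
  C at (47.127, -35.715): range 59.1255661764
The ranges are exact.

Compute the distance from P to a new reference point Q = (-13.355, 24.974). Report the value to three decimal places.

57.060

eq1: (x + 16.228)² + (y − 33.300)² = 65.5109208396²
eq2: (x − 47.401)² + (y − 29.412)² = 85.4083640738²
eq3: (x − 47.127)² + (y + 35.715)² = 59.1255661764²
eq3−eq1, eq3−eq2 (x²,y² cancel):
  -126.710·x + 138.030·y = -2920.125544
  0.548·x + 130.254·y = -4183.350887
det = -126.710·130.254 − 138.030·0.548 = -16580.124780
x = (-2920.125544·130.254 − 138.030·-4183.350887) / -16580.124780 = -11.885911
y = (-126.710·-4183.350887 − -2920.125544·0.548) / -16580.124780 = -32.066865
|P − Q| = √((-11.885911 − -13.355)² + (-32.066865 − 24.974)²) = 57.059780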